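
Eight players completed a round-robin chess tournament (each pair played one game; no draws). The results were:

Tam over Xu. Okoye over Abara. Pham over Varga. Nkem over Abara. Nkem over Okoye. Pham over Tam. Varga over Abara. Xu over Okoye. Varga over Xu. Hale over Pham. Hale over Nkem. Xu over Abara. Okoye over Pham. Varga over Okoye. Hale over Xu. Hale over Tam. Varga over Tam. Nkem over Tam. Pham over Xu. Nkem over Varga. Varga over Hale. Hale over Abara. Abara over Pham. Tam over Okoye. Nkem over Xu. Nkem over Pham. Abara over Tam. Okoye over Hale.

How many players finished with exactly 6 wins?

1

Win totals: Tam 2, Okoye 3, Xu 2, Nkem 6, Hale 5, Pham 3, Varga 5, Abara 2.
Exactly 6: Nkem — 1 player.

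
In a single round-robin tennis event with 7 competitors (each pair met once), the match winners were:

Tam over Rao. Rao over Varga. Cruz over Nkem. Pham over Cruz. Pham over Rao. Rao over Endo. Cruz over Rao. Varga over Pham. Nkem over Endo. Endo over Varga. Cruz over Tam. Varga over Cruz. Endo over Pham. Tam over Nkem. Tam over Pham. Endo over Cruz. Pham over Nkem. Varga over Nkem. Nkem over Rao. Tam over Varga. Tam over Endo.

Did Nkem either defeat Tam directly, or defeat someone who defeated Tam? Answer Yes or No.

No

Nkem did not beat Tam directly.
Nkem beat Rao, Endo, but each of them lost to Tam. No two-step path.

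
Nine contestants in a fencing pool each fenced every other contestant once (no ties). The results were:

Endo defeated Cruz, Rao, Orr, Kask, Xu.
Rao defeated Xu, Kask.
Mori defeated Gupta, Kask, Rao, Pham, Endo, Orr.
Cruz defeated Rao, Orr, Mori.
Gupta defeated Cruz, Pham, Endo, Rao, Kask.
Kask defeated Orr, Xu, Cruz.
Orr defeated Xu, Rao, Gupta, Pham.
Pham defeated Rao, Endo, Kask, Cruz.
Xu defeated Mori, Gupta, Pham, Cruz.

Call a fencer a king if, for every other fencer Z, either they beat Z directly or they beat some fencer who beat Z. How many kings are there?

Kask cannot reach Endo in two steps.
Mori reaches everyone (king).
Rao cannot reach Endo in two steps.
Orr reaches everyone (king).
Endo reaches everyone (king).
Cruz reaches everyone (king).
Gupta reaches everyone (king).
Xu reaches everyone (king).
Pham cannot reach Gupta in two steps.
Kings: Mori, Orr, Endo, Cruz, Gupta, Xu — 6.

6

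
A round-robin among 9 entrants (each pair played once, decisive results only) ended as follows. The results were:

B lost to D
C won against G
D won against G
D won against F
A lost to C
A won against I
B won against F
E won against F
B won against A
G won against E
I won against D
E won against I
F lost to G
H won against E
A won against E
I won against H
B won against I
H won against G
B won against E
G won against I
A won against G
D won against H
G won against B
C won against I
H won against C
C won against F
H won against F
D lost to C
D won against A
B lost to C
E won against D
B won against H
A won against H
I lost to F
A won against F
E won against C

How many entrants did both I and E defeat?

I beat: D, H.
E beat: C, D, F, I.
Both beat: D — 1.

1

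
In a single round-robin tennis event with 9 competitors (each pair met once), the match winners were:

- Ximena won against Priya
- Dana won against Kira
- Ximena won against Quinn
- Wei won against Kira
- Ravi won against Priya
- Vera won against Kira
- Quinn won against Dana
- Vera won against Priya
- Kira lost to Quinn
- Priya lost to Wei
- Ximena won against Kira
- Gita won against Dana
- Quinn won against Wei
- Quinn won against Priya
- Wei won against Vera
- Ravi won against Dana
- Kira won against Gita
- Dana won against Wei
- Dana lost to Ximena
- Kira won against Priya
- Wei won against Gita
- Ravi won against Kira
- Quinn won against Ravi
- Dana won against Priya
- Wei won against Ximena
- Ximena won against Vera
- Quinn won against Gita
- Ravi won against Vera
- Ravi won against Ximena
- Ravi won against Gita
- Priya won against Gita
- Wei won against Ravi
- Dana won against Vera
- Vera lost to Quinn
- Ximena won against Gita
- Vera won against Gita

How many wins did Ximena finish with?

Ximena's results: beat Gita, Kira, Dana, Vera, Priya, Quinn; lost to Wei, Ravi.
That is 6 wins.

6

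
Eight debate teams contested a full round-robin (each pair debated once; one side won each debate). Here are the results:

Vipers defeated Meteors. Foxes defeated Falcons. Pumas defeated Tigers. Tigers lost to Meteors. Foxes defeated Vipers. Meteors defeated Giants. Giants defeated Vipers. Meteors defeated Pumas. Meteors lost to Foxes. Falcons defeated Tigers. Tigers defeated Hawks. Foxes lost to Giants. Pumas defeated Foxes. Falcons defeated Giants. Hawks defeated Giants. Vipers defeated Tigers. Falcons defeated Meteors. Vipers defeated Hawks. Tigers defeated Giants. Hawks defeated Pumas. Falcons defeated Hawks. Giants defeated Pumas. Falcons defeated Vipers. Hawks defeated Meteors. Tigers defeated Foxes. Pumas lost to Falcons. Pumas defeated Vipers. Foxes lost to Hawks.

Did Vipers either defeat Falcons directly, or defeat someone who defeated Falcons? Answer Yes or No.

Vipers did not beat Falcons directly.
Vipers beat Hawks, Tigers, Meteors, but each of them lost to Falcons. No two-step path.

No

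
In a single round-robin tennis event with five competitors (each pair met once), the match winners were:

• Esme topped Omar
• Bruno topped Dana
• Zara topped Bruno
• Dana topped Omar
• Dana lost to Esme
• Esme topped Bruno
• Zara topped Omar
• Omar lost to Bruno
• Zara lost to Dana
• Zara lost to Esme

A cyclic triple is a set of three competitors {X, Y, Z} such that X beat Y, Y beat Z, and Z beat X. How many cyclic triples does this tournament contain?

Win totals: Dana 2, Omar 0, Esme 4, Bruno 2, Zara 2.
A competitor with w wins dominates both others in C(w,2) triples; summing gives 1 + 0 + 6 + 1 + 1 = 9 transitive triples.
Total triples C(5,3) = 10, so cyclic triples = 10 − 9 = 1.

1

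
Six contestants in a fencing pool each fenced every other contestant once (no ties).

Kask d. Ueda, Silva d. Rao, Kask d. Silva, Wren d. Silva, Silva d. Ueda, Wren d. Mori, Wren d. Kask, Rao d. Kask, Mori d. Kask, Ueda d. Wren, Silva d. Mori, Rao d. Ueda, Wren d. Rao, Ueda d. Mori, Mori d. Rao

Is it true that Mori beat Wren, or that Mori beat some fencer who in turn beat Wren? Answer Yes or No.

No

Mori did not beat Wren directly.
Mori beat Kask, Rao, but each of them lost to Wren. No two-step path.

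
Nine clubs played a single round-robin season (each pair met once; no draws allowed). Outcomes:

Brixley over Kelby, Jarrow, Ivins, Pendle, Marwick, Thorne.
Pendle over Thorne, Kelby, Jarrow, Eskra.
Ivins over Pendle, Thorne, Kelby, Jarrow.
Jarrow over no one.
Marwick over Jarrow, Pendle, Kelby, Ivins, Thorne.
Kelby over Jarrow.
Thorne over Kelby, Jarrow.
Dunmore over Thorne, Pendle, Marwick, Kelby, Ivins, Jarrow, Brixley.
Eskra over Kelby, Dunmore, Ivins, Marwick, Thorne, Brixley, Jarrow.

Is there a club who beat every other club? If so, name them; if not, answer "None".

None

Highest win total is Eskra with 7 (out of 8 possible).
Eskra lost to Pendle, so no club went undefeated.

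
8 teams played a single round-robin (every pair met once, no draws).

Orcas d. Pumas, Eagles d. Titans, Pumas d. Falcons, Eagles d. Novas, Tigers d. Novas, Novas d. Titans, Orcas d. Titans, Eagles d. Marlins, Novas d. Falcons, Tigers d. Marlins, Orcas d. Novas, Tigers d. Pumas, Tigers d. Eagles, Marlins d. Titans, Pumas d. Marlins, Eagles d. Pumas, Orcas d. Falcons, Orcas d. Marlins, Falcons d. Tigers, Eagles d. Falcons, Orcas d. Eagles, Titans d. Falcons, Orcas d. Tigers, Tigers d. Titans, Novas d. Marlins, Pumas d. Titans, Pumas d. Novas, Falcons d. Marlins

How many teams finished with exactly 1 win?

Win totals: Novas 3, Falcons 2, Orcas 7, Eagles 5, Pumas 4, Titans 1, Tigers 5, Marlins 1.
Exactly 1: Titans, Marlins — 2 teams.

2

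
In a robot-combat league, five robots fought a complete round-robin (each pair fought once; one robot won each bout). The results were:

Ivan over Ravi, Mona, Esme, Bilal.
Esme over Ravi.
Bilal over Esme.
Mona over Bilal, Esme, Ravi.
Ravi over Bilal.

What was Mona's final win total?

3

Mona's results: beat Bilal, Esme, Ravi; lost to Ivan.
That is 3 wins.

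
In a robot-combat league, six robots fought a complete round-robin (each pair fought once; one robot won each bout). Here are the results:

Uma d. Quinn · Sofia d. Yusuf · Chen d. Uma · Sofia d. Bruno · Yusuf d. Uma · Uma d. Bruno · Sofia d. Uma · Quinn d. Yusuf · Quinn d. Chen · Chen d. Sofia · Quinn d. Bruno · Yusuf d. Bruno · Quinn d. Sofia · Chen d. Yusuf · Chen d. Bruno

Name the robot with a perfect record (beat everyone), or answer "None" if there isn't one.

None

Highest win total is Quinn with 4 (out of 5 possible).
Quinn lost to Uma, so no robot went undefeated.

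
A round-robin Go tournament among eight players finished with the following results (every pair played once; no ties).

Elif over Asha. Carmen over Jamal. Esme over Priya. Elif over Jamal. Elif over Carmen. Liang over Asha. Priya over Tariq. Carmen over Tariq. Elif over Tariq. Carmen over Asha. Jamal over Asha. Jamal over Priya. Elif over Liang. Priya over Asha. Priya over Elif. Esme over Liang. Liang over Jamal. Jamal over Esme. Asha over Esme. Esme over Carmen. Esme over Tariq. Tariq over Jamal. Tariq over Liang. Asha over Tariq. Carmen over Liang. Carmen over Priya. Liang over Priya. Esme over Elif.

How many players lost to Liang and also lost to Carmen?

Liang beat: Asha, Jamal, Priya.
Carmen beat: Liang, Asha, Tariq, Jamal, Priya.
Both beat: Asha, Jamal, Priya — 3.

3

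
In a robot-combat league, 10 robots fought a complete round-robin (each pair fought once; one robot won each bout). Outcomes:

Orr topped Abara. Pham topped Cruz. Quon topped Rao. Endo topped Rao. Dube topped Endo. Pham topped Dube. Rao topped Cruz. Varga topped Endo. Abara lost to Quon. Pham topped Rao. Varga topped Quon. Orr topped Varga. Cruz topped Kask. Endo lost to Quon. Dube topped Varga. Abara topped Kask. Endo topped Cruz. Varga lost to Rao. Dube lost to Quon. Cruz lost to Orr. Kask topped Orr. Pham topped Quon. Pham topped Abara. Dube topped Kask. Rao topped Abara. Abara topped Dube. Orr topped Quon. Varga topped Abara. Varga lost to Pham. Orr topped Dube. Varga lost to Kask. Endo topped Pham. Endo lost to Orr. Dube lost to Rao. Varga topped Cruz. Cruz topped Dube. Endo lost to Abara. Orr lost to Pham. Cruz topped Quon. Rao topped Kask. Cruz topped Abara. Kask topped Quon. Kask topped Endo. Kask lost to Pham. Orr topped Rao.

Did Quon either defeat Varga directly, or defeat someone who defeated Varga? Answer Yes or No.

Yes

Quon did not beat Varga directly.
Quon beat Abara, Dube, Endo, Rao. Of those, Dube beat Varga.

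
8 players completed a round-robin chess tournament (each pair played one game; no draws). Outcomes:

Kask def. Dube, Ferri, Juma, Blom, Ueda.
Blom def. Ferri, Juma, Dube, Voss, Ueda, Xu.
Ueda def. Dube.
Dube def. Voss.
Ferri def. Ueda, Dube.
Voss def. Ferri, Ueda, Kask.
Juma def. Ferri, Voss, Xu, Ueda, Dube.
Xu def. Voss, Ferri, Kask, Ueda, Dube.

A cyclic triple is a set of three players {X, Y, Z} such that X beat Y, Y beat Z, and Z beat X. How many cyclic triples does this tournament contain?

7

Win totals: Voss 3, Blom 6, Kask 5, Juma 5, Dube 1, Xu 5, Ferri 2, Ueda 1.
A player with w wins dominates both others in C(w,2) triples; summing gives 3 + 15 + 10 + 10 + 0 + 10 + 1 + 0 = 49 transitive triples.
Total triples C(8,3) = 56, so cyclic triples = 56 − 49 = 7.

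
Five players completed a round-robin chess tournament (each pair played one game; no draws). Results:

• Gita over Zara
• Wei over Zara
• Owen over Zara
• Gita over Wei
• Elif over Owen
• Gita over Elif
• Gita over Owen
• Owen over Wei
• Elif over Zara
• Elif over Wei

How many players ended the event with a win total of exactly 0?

Win totals: Elif 3, Gita 4, Owen 2, Zara 0, Wei 1.
Exactly 0: Zara — 1 player.

1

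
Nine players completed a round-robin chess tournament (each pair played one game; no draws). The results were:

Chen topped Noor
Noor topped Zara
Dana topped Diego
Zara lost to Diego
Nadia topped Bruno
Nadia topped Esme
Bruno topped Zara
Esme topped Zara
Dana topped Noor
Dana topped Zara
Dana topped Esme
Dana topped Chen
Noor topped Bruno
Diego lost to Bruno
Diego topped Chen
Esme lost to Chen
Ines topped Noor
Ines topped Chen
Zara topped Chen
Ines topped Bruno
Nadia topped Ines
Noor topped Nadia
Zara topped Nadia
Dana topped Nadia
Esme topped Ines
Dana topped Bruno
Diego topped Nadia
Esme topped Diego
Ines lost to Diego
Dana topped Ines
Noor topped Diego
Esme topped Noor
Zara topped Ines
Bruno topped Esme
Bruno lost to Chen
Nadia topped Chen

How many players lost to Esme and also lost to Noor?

2

Esme beat: Zara, Ines, Diego, Noor.
Noor beat: Zara, Nadia, Bruno, Diego.
Both beat: Zara, Diego — 2.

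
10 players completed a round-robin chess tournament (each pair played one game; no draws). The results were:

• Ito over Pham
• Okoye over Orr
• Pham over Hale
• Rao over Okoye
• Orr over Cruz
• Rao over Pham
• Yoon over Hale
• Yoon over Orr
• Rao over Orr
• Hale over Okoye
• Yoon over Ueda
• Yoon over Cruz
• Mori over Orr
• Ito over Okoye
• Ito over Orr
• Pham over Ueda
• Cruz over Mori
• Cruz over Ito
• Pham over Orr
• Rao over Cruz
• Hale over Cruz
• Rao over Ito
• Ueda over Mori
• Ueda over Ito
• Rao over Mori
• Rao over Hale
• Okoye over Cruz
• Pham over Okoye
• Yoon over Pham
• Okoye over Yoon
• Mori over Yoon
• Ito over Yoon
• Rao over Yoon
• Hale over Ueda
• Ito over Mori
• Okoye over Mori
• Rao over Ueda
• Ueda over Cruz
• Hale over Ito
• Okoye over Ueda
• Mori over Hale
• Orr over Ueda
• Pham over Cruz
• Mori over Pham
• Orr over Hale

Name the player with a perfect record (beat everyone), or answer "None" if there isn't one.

Rao has 9 wins out of 9 opponents — a perfect record.

Rao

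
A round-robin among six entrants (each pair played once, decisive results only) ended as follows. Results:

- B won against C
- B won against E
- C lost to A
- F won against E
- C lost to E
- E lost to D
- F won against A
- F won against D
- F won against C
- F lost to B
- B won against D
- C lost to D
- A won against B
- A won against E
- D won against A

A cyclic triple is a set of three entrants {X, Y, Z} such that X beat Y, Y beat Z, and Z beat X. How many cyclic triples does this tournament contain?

2

Of the C(6,3) = 20 triples, the cyclic ones are: {A, B, D}; {A, B, F}.
That is 2.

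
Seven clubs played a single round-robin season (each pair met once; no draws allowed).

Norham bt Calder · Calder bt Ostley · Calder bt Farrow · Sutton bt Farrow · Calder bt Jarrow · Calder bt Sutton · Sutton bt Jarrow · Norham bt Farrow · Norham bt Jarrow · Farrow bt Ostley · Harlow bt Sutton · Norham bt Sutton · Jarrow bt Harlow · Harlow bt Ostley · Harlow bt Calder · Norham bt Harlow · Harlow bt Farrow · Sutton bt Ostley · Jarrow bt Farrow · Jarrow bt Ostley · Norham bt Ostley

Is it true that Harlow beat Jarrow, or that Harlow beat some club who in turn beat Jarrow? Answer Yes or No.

Harlow did not beat Jarrow directly.
Harlow beat Ostley, Calder, Farrow, Sutton. Of those, Calder beat Jarrow.

Yes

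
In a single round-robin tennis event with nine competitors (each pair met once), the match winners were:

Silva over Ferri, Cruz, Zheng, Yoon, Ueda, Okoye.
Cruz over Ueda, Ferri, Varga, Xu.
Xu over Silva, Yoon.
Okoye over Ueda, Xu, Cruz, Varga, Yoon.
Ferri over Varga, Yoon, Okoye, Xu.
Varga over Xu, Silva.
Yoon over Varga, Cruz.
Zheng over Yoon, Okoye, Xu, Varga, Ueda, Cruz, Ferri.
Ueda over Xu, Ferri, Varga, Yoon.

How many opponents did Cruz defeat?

Cruz's results: beat Ueda, Xu, Ferri, Varga; lost to Yoon, Zheng, Silva, Okoye.
That is 4 wins.

4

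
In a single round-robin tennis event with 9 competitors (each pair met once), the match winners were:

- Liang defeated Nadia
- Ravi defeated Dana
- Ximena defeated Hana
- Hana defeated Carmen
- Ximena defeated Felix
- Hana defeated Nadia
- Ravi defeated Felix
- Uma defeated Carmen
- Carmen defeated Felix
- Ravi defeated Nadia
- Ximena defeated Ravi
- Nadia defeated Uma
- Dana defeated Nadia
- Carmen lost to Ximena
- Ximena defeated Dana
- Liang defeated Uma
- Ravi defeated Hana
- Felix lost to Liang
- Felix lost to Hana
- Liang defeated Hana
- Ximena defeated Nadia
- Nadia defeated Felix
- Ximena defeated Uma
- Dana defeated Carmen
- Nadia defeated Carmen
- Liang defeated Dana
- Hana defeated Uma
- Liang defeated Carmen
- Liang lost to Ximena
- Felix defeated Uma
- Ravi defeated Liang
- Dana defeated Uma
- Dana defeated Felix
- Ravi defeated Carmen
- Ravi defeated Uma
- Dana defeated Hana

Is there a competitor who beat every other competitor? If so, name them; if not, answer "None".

Ximena

Ximena has 8 wins out of 8 opponents — a perfect record.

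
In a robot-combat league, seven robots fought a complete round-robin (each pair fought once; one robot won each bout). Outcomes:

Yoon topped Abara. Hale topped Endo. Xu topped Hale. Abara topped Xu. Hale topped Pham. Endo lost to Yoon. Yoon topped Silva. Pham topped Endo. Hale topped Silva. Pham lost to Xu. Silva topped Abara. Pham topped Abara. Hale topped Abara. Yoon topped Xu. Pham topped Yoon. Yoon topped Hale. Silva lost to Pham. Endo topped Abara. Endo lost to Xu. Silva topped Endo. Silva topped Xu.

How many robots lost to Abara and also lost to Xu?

0

Abara beat: Xu.
Xu beat: Hale, Pham, Endo.
No one was beaten by both.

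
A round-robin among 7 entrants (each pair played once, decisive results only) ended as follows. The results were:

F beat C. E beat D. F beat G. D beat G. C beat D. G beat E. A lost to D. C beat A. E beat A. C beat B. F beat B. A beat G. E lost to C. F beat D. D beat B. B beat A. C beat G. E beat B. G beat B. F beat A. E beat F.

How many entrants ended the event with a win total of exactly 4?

Win totals: A 1, B 1, C 5, D 3, E 4, F 5, G 2.
Exactly 4: E — 1 entrant.

1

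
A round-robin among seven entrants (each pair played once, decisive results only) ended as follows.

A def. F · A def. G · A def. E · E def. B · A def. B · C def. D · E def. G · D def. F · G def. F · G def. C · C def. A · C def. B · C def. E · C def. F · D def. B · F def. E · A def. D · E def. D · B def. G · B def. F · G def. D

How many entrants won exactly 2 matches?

Win totals: A 5, B 2, C 5, D 2, E 3, F 1, G 3.
Exactly 2: B, D — 2 entrants.

2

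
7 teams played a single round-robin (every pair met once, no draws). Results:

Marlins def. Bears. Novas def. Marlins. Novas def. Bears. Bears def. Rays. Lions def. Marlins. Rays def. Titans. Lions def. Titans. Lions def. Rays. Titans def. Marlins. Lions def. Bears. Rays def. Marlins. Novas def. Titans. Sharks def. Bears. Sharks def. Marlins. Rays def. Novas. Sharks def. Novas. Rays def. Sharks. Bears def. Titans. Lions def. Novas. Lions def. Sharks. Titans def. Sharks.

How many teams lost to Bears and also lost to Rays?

1

Bears beat: Rays, Titans.
Rays beat: Sharks, Novas, Titans, Marlins.
Both beat: Titans — 1.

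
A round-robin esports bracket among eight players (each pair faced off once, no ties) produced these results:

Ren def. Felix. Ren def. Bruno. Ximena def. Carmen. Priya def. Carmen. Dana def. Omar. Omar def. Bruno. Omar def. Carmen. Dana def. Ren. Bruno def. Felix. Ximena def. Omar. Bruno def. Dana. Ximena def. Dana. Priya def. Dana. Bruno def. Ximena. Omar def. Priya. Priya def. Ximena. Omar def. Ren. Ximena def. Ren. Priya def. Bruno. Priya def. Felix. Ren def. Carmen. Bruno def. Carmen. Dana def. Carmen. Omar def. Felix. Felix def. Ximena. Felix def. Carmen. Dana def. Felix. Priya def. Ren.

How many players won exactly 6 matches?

1

Win totals: Omar 5, Ximena 4, Felix 2, Priya 6, Carmen 0, Dana 4, Ren 3, Bruno 4.
Exactly 6: Priya — 1 player.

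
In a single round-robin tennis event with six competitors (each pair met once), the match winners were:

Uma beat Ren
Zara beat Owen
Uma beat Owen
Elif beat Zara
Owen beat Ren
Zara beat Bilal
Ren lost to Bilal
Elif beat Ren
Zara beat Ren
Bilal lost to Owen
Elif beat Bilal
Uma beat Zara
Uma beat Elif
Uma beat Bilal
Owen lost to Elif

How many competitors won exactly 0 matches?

Win totals: Bilal 1, Owen 2, Elif 4, Ren 0, Uma 5, Zara 3.
Exactly 0: Ren — 1 competitor.

1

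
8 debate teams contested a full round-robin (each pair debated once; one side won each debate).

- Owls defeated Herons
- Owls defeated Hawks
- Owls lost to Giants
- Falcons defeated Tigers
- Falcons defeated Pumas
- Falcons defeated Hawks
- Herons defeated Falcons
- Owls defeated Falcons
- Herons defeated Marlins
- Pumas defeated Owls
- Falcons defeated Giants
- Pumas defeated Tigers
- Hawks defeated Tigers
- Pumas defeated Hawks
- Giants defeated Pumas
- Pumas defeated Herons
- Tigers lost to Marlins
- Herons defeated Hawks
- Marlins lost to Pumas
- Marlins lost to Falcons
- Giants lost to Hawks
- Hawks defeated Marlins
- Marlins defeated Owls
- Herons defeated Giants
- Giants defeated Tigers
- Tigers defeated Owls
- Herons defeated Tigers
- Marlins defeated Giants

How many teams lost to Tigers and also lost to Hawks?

Tigers beat: Owls.
Hawks beat: Giants, Tigers, Marlins.
No one was beaten by both.

0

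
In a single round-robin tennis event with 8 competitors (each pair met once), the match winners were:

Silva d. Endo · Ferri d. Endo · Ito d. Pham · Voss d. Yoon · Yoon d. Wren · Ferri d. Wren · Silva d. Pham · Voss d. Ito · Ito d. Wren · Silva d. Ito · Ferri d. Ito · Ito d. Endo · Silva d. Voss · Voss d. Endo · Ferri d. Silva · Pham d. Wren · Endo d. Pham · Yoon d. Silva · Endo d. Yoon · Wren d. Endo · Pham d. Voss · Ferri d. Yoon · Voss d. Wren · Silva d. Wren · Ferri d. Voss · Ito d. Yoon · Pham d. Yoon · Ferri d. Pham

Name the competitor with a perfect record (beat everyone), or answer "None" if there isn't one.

Ferri has 7 wins out of 7 opponents — a perfect record.

Ferri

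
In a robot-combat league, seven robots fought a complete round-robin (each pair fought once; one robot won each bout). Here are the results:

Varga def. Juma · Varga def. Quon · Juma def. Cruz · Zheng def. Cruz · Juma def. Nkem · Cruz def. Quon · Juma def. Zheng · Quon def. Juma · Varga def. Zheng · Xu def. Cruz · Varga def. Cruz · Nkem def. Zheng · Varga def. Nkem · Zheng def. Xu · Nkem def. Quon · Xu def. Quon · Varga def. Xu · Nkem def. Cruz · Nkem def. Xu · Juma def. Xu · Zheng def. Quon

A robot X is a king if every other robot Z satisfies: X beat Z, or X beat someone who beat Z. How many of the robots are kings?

Cruz cannot reach Xu, Zheng, Varga, Nkem in two steps.
Xu cannot reach Zheng, Varga, Nkem in two steps.
Zheng cannot reach Varga, Nkem in two steps.
Quon cannot reach Varga in two steps.
Juma cannot reach Varga in two steps.
Varga reaches everyone (king).
Nkem cannot reach Varga in two steps.
Kings: Varga — 1.

1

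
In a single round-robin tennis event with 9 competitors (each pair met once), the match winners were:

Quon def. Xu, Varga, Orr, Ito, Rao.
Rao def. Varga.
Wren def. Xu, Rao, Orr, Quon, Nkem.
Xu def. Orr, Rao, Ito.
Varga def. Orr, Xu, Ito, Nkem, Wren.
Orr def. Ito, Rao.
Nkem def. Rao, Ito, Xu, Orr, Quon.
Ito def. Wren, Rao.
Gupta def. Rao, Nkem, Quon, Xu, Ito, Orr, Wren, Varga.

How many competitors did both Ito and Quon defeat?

1

Ito beat: Rao, Wren.
Quon beat: Orr, Rao, Ito, Xu, Varga.
Both beat: Rao — 1.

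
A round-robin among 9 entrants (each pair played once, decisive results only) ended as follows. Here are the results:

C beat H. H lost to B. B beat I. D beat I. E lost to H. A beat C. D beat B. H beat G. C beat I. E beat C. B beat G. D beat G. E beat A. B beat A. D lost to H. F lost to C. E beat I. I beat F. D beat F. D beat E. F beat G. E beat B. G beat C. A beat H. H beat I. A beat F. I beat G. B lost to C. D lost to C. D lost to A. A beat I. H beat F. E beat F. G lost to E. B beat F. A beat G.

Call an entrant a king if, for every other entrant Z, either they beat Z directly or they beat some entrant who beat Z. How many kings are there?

A reaches everyone (king).
B reaches everyone (king).
C reaches everyone (king).
D reaches everyone (king).
E reaches everyone (king).
F cannot reach A, B, D, E, H, I in two steps.
G cannot reach A, E in two steps.
H reaches everyone (king).
I cannot reach A, B, D, E, H in two steps.
Kings: A, B, C, D, E, H — 6.

6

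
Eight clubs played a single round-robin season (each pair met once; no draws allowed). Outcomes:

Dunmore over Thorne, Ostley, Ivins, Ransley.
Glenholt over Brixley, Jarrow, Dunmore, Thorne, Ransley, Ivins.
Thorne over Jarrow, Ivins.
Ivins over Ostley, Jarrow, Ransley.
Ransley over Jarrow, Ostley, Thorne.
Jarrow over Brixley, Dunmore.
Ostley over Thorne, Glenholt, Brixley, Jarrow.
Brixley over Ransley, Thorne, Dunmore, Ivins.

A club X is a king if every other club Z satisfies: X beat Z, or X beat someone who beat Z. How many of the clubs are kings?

5

Ransley reaches everyone (king).
Dunmore reaches everyone (king).
Glenholt reaches everyone (king).
Thorne cannot reach Glenholt in two steps.
Brixley cannot reach Glenholt in two steps.
Ostley reaches everyone (king).
Ivins reaches everyone (king).
Jarrow cannot reach Glenholt in two steps.
Kings: Ransley, Dunmore, Glenholt, Ostley, Ivins — 5.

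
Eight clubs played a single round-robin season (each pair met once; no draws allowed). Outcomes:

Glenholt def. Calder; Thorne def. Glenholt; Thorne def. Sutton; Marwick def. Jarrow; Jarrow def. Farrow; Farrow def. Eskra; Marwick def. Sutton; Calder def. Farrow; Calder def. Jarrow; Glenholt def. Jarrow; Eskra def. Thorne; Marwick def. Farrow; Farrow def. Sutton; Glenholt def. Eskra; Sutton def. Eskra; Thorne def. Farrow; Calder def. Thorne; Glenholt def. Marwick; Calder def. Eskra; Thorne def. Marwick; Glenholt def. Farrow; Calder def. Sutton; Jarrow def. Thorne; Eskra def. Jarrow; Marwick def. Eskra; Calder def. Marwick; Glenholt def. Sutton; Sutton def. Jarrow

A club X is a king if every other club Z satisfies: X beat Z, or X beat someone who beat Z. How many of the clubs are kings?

3

Farrow cannot reach Calder, Marwick, Glenholt in two steps.
Calder reaches everyone (king).
Marwick cannot reach Calder, Glenholt in two steps.
Jarrow cannot reach Calder in two steps.
Eskra cannot reach Calder in two steps.
Glenholt reaches everyone (king).
Sutton cannot reach Calder, Marwick, Glenholt in two steps.
Thorne reaches everyone (king).
Kings: Calder, Glenholt, Thorne — 3.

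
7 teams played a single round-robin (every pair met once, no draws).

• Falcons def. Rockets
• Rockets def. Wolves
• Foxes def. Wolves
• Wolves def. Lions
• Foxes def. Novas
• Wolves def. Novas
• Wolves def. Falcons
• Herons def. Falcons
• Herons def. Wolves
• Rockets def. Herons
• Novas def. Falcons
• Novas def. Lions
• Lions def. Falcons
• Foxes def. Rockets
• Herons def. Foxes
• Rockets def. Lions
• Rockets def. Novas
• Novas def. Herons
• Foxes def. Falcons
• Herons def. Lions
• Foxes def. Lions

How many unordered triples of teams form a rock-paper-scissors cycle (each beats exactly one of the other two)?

7

Win totals: Falcons 1, Foxes 5, Rockets 4, Novas 3, Wolves 3, Lions 1, Herons 4.
A team with w wins dominates both others in C(w,2) triples; summing gives 0 + 10 + 6 + 3 + 3 + 0 + 6 = 28 transitive triples.
Total triples C(7,3) = 35, so cyclic triples = 35 − 28 = 7.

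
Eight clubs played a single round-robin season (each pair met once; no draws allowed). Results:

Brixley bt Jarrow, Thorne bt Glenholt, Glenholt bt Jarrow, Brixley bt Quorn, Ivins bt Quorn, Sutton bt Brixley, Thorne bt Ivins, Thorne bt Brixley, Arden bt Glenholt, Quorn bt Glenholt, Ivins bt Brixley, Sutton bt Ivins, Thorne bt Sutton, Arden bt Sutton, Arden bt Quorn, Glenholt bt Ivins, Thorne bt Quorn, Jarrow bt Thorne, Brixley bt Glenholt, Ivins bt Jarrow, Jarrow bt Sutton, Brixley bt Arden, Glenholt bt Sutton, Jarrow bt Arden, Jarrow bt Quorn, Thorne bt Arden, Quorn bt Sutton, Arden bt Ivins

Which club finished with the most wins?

Win totals: Arden 4, Quorn 2, Jarrow 4, Sutton 2, Brixley 4, Ivins 3, Glenholt 3, Thorne 6.
Thorne leads with 6 wins (next highest: 4).

Thorne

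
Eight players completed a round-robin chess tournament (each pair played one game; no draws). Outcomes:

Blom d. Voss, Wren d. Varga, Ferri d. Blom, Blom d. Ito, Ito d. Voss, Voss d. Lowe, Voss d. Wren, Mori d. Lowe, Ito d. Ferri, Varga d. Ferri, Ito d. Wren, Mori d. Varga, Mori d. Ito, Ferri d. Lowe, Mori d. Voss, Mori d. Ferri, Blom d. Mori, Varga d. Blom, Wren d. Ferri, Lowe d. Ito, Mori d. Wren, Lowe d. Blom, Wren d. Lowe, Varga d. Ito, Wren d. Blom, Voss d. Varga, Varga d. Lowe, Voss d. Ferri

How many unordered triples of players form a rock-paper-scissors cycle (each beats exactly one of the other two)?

Win totals: Voss 4, Ito 3, Blom 3, Ferri 2, Mori 6, Lowe 2, Wren 4, Varga 4.
A player with w wins dominates both others in C(w,2) triples; summing gives 6 + 3 + 3 + 1 + 15 + 1 + 6 + 6 = 41 transitive triples.
Total triples C(8,3) = 56, so cyclic triples = 56 − 41 = 15.

15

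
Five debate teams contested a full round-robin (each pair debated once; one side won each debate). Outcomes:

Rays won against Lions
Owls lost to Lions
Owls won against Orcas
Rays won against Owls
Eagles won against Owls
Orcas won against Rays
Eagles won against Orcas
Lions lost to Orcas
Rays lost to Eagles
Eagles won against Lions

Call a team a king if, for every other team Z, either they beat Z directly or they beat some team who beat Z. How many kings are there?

Orcas cannot reach Eagles in two steps.
Eagles reaches everyone (king).
Rays cannot reach Eagles in two steps.
Lions cannot reach Eagles, Rays in two steps.
Owls cannot reach Eagles in two steps.
Kings: Eagles — 1.

1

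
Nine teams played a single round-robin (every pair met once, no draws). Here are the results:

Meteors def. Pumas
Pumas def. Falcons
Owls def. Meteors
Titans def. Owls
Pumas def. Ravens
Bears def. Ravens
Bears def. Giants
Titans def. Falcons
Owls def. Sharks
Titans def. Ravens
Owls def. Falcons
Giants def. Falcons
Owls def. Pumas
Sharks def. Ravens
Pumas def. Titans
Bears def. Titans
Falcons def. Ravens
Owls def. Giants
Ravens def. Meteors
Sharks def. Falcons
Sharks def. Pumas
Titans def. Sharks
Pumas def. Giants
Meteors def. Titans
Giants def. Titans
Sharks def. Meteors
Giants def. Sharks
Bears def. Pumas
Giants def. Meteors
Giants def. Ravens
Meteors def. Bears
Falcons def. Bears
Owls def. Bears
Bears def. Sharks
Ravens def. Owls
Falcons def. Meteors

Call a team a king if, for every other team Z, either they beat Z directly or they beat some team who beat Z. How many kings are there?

9

Falcons reaches everyone (king).
Pumas reaches everyone (king).
Owls reaches everyone (king).
Titans reaches everyone (king).
Meteors reaches everyone (king).
Sharks reaches everyone (king).
Ravens reaches everyone (king).
Giants reaches everyone (king).
Bears reaches everyone (king).
Kings: Falcons, Pumas, Owls, Titans, Meteors, Sharks, Ravens, Giants, Bears — 9.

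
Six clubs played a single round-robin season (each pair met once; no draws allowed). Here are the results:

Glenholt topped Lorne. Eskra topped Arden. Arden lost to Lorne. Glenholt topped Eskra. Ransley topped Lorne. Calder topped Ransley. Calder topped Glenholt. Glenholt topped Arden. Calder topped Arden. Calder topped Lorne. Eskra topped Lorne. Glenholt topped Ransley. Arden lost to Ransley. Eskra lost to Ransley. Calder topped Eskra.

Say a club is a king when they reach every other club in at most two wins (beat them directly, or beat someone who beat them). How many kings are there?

1

Arden cannot reach Lorne, Glenholt, Calder, Eskra, Ransley in two steps.
Lorne cannot reach Glenholt, Calder, Eskra, Ransley in two steps.
Glenholt cannot reach Calder in two steps.
Calder reaches everyone (king).
Eskra cannot reach Glenholt, Calder, Ransley in two steps.
Ransley cannot reach Glenholt, Calder in two steps.
Kings: Calder — 1.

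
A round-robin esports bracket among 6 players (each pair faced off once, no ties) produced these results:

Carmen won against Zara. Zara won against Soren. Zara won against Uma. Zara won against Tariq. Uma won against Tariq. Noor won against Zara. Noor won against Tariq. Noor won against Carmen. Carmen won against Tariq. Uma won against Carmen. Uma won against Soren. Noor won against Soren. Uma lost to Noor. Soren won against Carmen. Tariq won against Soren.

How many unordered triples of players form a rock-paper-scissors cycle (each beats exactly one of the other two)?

3

Of the C(6,3) = 20 triples, the cyclic ones are: {Soren, Carmen, Tariq}; {Soren, Carmen, Zara}; {Carmen, Zara, Uma}.
That is 3.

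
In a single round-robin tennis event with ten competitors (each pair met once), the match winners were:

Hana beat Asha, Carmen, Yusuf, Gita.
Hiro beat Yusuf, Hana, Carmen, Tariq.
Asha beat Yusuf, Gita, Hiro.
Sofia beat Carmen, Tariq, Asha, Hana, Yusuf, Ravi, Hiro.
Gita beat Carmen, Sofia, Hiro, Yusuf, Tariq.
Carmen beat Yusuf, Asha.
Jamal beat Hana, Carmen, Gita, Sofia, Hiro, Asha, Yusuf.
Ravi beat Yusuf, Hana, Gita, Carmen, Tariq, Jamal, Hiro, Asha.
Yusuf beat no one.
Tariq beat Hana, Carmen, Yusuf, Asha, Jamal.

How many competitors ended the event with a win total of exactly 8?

1

Win totals: Tariq 5, Ravi 8, Carmen 2, Jamal 7, Hiro 4, Sofia 7, Asha 3, Yusuf 0, Hana 4, Gita 5.
Exactly 8: Ravi — 1 competitor.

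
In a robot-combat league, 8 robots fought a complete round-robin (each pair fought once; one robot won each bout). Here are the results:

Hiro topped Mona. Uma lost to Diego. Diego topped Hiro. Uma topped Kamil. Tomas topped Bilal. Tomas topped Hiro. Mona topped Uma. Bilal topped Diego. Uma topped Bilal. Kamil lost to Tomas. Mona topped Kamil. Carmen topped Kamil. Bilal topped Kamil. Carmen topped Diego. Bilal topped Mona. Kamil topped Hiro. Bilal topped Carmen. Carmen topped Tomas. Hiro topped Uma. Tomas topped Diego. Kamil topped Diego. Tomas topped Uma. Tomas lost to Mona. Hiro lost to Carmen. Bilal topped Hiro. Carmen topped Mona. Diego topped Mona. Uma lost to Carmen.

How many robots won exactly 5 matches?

2

Win totals: Tomas 5, Carmen 6, Uma 2, Kamil 2, Mona 3, Hiro 2, Diego 3, Bilal 5.
Exactly 5: Tomas, Bilal — 2 robots.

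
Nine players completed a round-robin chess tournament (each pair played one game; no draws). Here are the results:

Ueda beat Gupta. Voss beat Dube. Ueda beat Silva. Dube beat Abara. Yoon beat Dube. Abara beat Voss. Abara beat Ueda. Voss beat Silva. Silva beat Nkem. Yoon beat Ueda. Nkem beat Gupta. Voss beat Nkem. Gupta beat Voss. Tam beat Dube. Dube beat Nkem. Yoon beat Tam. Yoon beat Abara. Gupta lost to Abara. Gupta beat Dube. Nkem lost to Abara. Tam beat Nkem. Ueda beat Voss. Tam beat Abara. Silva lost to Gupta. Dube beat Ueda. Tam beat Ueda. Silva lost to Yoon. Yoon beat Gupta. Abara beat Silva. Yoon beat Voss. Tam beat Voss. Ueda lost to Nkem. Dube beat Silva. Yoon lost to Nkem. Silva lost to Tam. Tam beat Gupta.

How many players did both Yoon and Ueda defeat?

Yoon beat: Dube, Gupta, Abara, Ueda, Silva, Tam, Voss.
Ueda beat: Gupta, Silva, Voss.
Both beat: Gupta, Silva, Voss — 3.

3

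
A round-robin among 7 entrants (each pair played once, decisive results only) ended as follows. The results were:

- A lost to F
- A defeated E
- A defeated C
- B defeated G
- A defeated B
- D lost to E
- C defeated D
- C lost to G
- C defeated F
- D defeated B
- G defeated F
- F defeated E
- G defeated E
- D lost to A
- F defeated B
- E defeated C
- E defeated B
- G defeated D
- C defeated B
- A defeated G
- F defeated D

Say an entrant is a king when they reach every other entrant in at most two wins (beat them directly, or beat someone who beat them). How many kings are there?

A reaches everyone (king).
B cannot reach A in two steps.
C reaches everyone (king).
D cannot reach A, C, E, F in two steps.
E cannot reach A in two steps.
F reaches everyone (king).
G reaches everyone (king).
Kings: A, C, F, G — 4.

4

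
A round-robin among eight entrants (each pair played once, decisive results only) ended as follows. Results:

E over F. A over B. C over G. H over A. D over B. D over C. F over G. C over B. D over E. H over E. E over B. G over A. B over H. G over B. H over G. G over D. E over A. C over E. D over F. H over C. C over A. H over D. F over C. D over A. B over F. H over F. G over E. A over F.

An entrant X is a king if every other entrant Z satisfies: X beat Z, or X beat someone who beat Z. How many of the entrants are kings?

A cannot reach D, E in two steps.
B reaches everyone (king).
C reaches everyone (king).
D reaches everyone (king).
E cannot reach D in two steps.
F cannot reach H in two steps.
G reaches everyone (king).
H reaches everyone (king).
Kings: B, C, D, G, H — 5.

5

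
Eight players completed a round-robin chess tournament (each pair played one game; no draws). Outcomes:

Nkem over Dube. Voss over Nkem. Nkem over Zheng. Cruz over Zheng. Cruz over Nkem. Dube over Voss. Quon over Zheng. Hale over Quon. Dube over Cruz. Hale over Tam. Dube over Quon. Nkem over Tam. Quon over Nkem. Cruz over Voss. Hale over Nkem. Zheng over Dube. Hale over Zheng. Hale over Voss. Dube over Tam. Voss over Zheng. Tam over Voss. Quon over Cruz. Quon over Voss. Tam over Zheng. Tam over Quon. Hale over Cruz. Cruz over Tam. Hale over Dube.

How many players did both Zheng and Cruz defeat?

Zheng beat: Dube.
Cruz beat: Tam, Voss, Nkem, Zheng.
No one was beaten by both.

0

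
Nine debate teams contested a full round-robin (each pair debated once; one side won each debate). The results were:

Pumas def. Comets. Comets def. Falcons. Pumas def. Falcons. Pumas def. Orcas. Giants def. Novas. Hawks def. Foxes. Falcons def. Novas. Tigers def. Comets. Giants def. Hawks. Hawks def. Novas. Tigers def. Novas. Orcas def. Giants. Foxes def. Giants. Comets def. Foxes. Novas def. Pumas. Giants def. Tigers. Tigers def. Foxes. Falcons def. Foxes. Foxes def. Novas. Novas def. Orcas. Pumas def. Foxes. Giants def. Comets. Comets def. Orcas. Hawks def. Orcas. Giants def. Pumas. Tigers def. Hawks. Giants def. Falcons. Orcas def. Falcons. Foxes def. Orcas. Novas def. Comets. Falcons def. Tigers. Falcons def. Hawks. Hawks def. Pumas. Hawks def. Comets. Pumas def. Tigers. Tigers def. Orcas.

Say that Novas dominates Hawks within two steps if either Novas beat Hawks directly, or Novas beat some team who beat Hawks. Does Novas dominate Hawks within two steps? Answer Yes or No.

No

Novas did not beat Hawks directly.
Novas beat Pumas, Orcas, Comets, but each of them lost to Hawks. No two-step path.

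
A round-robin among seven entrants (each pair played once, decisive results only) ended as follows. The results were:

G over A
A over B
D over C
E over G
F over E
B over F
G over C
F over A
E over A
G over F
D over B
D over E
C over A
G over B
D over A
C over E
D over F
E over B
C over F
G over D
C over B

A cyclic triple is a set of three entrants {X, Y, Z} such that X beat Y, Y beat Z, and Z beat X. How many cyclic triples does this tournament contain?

5

Win totals: A 1, B 1, C 4, D 5, E 3, F 2, G 5.
An entrant with w wins dominates both others in C(w,2) triples; summing gives 0 + 0 + 6 + 10 + 3 + 1 + 10 = 30 transitive triples.
Total triples C(7,3) = 35, so cyclic triples = 35 − 30 = 5.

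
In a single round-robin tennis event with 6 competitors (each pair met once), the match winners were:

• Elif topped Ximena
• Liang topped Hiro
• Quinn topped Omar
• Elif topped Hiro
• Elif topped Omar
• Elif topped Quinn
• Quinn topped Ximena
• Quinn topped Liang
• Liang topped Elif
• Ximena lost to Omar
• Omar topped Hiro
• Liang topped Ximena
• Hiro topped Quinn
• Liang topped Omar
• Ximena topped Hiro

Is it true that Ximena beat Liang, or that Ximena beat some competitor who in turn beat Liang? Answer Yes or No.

No

Ximena did not beat Liang directly.
Ximena beat Hiro, but each of them lost to Liang. No two-step path.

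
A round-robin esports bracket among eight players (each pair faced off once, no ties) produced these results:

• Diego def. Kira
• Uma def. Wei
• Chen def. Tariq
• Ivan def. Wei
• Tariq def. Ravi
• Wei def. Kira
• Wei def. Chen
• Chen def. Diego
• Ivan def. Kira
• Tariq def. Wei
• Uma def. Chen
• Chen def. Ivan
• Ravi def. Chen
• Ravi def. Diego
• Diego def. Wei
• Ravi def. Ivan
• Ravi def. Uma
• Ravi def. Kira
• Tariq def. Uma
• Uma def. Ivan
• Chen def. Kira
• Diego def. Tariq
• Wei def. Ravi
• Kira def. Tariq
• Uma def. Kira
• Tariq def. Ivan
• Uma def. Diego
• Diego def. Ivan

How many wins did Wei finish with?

Wei's results: beat Chen, Ravi, Kira; lost to Ivan, Diego, Uma, Tariq.
That is 3 wins.

3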